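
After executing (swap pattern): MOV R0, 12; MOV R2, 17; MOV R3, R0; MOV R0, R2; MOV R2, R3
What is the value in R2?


Register state trace (swap pattern):
  MOV R0, 12  → R0 = 12
  MOV R2, 17  → R2 = 17
  MOV R3, R0  → R3 = 12  (save R0)
  MOV R0, R2  → R0 = 17  (R0 gets R2's value)
  MOV R2, R3  → R2 = 12  (R2 gets saved value)
Final: R2 = 12

12


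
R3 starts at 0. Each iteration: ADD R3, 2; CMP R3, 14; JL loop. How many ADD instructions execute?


Loop trace (R3 starts at 0, target 14, step 2):
  ADD #1: R3 = 0 + 2 = 2  → 2 < 14, loop
  ADD #2: R3 = 2 + 2 = 4  → 4 < 14, loop
  ADD #3: R3 = 4 + 2 = 6  → 6 < 14, loop
  ADD #4: R3 = 6 + 2 = 8  → 8 < 14, loop
  ADD #5: R3 = 8 + 2 = 10  → 10 < 14, loop
  ADD #6: R3 = 10 + 2 = 12  → 12 < 14, loop
  ADD #7: R3 = 12 + 2 = 14  → 14 >= 14, exit
Total ADD instructions: 7

7


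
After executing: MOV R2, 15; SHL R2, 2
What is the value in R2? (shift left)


Register state trace:
  MOV R2, 15  → R2 = 15
  SHL R2, 2  → R2 = 15 << 2 = 15 * 2^2 = 60
Final: R2 = 60

60


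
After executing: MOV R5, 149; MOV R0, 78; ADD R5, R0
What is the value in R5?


Register state trace:
  MOV R5, 149  → R5 = 149
  MOV R0, 78  → R0 = 78
  ADD R5, R0  → R5 = 149 + 78 = 227
Final: R5 = 227

227


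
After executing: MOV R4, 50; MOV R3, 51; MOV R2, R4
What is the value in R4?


Register state trace:
  MOV R4, 50  → R4 = 50
  MOV R3, 51  → R3 = 51
  MOV R2, R4  → R2 = 50
Final: R4 = 50

50


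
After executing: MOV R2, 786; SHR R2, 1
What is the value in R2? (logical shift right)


Register state trace:
  MOV R2, 786  → R2 = 786
  SHR R2, 1  → R2 = 786 >> 1 = 786 // 2^1 = 393
Final: R2 = 393

393


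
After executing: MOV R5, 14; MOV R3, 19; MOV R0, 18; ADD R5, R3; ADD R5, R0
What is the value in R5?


Register state trace:
  MOV R5, 14  → R5 = 14
  MOV R3, 19  → R3 = 19
  MOV R0, 18  → R0 = 18
  ADD R5, R3  → R5 = 14 + 19 = 33
  ADD R5, R0  → R5 = 33 + 18 = 51
Final: R5 = 51

51


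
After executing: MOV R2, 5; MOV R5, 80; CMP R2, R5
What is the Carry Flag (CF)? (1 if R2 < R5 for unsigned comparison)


Register state trace:
  MOV R2, 5  → R2 = 5
  MOV R5, 80  → R5 = 80
  CMP R2, R5  → unsigned 5 - 80: borrow occurs
  5 < 80, so CF = 1
CF = 1

1


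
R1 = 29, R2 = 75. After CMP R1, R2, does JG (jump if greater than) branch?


Trace:
  R1 = 29, R2 = 75
  CMP R1, R2  → compares 29 vs 75
  JG checks: is 29 greater than 75?
  29 < 75, so condition is false
Branch taken: No

No


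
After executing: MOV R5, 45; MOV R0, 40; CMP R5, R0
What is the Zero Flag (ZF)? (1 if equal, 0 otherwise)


Register state trace:
  MOV R5, 45  → R5 = 45
  MOV R0, 40  → R0 = 40
  CMP R5, R0  → computes 45 - 40 = 5
  Result is nonzero, so values are not equal
ZF = 0

0


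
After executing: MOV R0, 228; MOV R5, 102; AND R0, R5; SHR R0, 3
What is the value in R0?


Register state trace:
  MOV R0, 228  → R0 = 228 (0b11100100)
  MOV R5, 102  → R5 = 102 (0b01100110)
  AND R0, R5  → R0 = 228 AND 102 = 100 (0b01100100)
  SHR R0, 3  → R0 = 100 >> 3 = 12
Final: R0 = 12

12


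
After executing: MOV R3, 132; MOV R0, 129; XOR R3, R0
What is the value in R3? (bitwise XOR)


Register state trace:
  MOV R3, 132  → R3 = 132 (0b10000100)
  MOV R0, 129  → R0 = 129 (0b10000001)
  XOR R3, R0  → R3 = 132 XOR 129 = 5 (0b00000101)
Final: R3 = 5

5


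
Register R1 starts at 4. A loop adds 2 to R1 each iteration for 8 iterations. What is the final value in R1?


Starting value: R1 = 4
  Iter 1: R1 = 4 + 2 = 6
  Iter 2: R1 = 6 + 2 = 8
  Iter 3: R1 = 8 + 2 = 10
  Iter 4: R1 = 10 + 2 = 12
  Iter 5: R1 = 12 + 2 = 14
  Iter 6: R1 = 14 + 2 = 16
  Iter 7: R1 = 16 + 2 = 18
  Iter 8: R1 = 18 + 2 = 20
Final: R1 = 20

20


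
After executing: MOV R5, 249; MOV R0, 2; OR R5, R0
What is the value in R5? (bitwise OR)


Register state trace:
  MOV R5, 249  → R5 = 249 (0b11111001)
  MOV R0, 2  → R0 = 2 (0b00000010)
  OR R5, R0   → R5 = 249 OR 2 = 251 (0b11111011)
Final: R5 = 251

251


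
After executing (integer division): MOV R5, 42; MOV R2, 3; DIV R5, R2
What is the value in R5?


Register state trace:
  MOV R5, 42  → R5 = 42
  MOV R2, 3  → R2 = 3
  DIV R5, R2  → R5 = 42 // 3 = 14
Final: R5 = 14

14


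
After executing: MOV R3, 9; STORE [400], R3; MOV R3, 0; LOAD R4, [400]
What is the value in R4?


Register and memory trace:
  MOV R3, 9  → R3 = 9
  STORE [400], R3  → mem[400] = 9
  MOV R3, 0  → R3 = 0
  LOAD R4, [400]  → R4 = mem[400] = 9
Final: R4 = 9

9


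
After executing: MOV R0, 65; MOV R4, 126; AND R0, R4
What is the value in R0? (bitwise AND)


Register state trace:
  MOV R0, 65  → R0 = 65 (0b01000001)
  MOV R4, 126  → R4 = 126 (0b01111110)
  AND R0, R4  → R0 = 65 AND 126 = 64 (0b01000000)
Final: R0 = 64

64


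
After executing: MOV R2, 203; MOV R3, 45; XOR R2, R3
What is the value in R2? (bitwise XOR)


Register state trace:
  MOV R2, 203  → R2 = 203 (0b11001011)
  MOV R3, 45  → R3 = 45 (0b00101101)
  XOR R2, R3  → R2 = 203 XOR 45 = 230 (0b11100110)
Final: R2 = 230

230


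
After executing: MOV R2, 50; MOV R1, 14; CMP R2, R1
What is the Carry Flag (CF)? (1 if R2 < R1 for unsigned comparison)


Register state trace:
  MOV R2, 50  → R2 = 50
  MOV R1, 14  → R1 = 14
  CMP R2, R1  → unsigned 50 - 14: no borrow
  50 >= 14, so CF = 0
CF = 0

0


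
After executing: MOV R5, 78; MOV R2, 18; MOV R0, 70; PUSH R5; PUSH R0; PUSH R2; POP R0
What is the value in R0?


Stack trace (top is rightmost):
  MOV R5, 78  → R5 = 78
  MOV R2, 18  → R2 = 18
  MOV R0, 70  → R0 = 70
  PUSH R5  → stack: [78]
  PUSH R0  → stack: [78, 70]
  PUSH R2  → stack: [78, 70, 18]
  POP R0  → R0 = 18, stack: [78, 70]
Final: R0 = 18

18


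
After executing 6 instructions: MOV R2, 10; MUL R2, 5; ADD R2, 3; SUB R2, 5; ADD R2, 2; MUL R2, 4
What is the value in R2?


Register state trace:
  MOV R2, 10  → R2 = 10
  MUL R2, 5  → R2 = 10 * 5 = 50
  ADD R2, 3  → R2 = 50 + 3 = 53
  SUB R2, 5  → R2 = 53 - 5 = 48
  ADD R2, 2  → R2 = 48 + 2 = 50
  MUL R2, 4  → R2 = 50 * 4 = 200
Final: R2 = 200

200


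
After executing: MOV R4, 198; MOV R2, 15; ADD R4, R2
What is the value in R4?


Register state trace:
  MOV R4, 198  → R4 = 198
  MOV R2, 15  → R2 = 15
  ADD R4, R2  → R4 = 198 + 15 = 213
Final: R4 = 213

213


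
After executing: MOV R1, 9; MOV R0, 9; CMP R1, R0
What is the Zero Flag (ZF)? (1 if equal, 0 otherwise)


Register state trace:
  MOV R1, 9  → R1 = 9
  MOV R0, 9  → R0 = 9
  CMP R1, R0  → computes 9 - 9 = 0
  Result is zero, so values are equal
ZF = 1

1


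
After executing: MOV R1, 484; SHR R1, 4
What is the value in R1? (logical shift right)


Register state trace:
  MOV R1, 484  → R1 = 484
  SHR R1, 4  → R1 = 484 >> 4 = 484 // 2^4 = 30
Final: R1 = 30

30


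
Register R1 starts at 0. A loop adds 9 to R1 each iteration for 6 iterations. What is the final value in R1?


Starting value: R1 = 0
  Iter 1: R1 = 0 + 9 = 9
  Iter 2: R1 = 9 + 9 = 18
  Iter 3: R1 = 18 + 9 = 27
  Iter 4: R1 = 27 + 9 = 36
  Iter 5: R1 = 36 + 9 = 45
  Iter 6: R1 = 45 + 9 = 54
Final: R1 = 54

54


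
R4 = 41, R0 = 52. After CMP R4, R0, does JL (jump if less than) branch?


Trace:
  R4 = 41, R0 = 52
  CMP R4, R0  → compares 41 vs 52
  JL checks: is 41 less than 52?
  41 < 52, so condition is true
Branch taken: Yes

Yes


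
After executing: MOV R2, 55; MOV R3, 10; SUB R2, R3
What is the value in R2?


Register state trace:
  MOV R2, 55  → R2 = 55
  MOV R3, 10  → R3 = 10
  SUB R2, R3  → R2 = 55 - 10 = 45
Final: R2 = 45

45


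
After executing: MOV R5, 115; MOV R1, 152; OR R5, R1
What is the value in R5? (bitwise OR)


Register state trace:
  MOV R5, 115  → R5 = 115 (0b01110011)
  MOV R1, 152  → R1 = 152 (0b10011000)
  OR R5, R1   → R5 = 115 OR 152 = 251 (0b11111011)
Final: R5 = 251

251


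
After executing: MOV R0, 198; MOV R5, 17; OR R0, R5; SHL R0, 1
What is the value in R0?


Register state trace:
  MOV R0, 198  → R0 = 198 (0b11000110)
  MOV R5, 17  → R5 = 17 (0b00010001)
  OR R0, R5  → R0 = 198 OR 17 = 215 (0b11010111)
  SHL R0, 1  → R0 = 215 << 1 = 430
Final: R0 = 430

430


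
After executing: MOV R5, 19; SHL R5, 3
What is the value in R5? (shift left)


Register state trace:
  MOV R5, 19  → R5 = 19
  SHL R5, 3  → R5 = 19 << 3 = 19 * 2^3 = 152
Final: R5 = 152

152


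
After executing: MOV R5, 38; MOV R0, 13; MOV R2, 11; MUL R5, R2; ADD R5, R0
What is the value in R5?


Register state trace:
  MOV R5, 38  → R5 = 38
  MOV R0, 13  → R0 = 13
  MOV R2, 11  → R2 = 11
  MUL R5, R2  → R5 = 38 * 11 = 418
  ADD R5, R0  → R5 = 418 + 13 = 431
Final: R5 = 431

431


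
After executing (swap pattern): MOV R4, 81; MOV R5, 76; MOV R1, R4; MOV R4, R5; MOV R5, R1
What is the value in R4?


Register state trace (swap pattern):
  MOV R4, 81  → R4 = 81
  MOV R5, 76  → R5 = 76
  MOV R1, R4  → R1 = 81  (save R4)
  MOV R4, R5  → R4 = 76  (R4 gets R5's value)
  MOV R5, R1  → R5 = 81  (R5 gets saved value)
Final: R4 = 76

76


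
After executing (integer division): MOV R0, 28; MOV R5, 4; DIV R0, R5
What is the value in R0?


Register state trace:
  MOV R0, 28  → R0 = 28
  MOV R5, 4  → R5 = 4
  DIV R0, R5  → R0 = 28 // 4 = 7
Final: R0 = 7

7


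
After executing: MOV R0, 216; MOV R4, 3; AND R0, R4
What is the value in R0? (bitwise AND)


Register state trace:
  MOV R0, 216  → R0 = 216 (0b11011000)
  MOV R4, 3  → R4 = 3 (0b00000011)
  AND R0, R4  → R0 = 216 AND 3 = 0 (0b00000000)
Final: R0 = 0

0


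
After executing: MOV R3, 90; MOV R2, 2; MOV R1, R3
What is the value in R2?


Register state trace:
  MOV R3, 90  → R3 = 90
  MOV R2, 2  → R2 = 2
  MOV R1, R3  → R1 = 90
Final: R2 = 2

2


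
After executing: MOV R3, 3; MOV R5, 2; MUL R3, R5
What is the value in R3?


Register state trace:
  MOV R3, 3  → R3 = 3
  MOV R5, 2  → R5 = 2
  MUL R3, R5  → R3 = 3 * 2 = 6
Final: R3 = 6

6


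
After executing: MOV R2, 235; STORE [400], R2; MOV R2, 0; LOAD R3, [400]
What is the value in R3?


Register and memory trace:
  MOV R2, 235  → R2 = 235
  STORE [400], R2  → mem[400] = 235
  MOV R2, 0  → R2 = 0
  LOAD R3, [400]  → R3 = mem[400] = 235
Final: R3 = 235

235


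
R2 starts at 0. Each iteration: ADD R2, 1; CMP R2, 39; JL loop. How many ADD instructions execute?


Loop trace (R2 starts at 0, target 39, step 1):
  ADD #1: R2 = 0 + 1 = 1  → 1 < 39, loop
  ADD #2: R2 = 1 + 1 = 2  → 2 < 39, loop
  ADD #3: R2 = 2 + 1 = 3  → 3 < 39, loop
  ADD #4: R2 = 3 + 1 = 4  → 4 < 39, loop
  ADD #5: R2 = 4 + 1 = 5  → 5 < 39, loop
  ADD #6: R2 = 5 + 1 = 6  → 6 < 39, loop
  ADD #7: R2 = 6 + 1 = 7  → 7 < 39, loop
  ADD #8: R2 = 7 + 1 = 8  → 8 < 39, loop
  ADD #9: R2 = 8 + 1 = 9  → 9 < 39, loop
  ADD #10: R2 = 9 + 1 = 10  → 10 < 39, loop
  ADD #11: R2 = 10 + 1 = 11  → 11 < 39, loop
  ADD #12: R2 = 11 + 1 = 12  → 12 < 39, loop
  ADD #13: R2 = 12 + 1 = 13  → 13 < 39, loop
  ADD #14: R2 = 13 + 1 = 14  → 14 < 39, loop
  ADD #15: R2 = 14 + 1 = 15  → 15 < 39, loop
  ADD #16: R2 = 15 + 1 = 16  → 16 < 39, loop
  ADD #17: R2 = 16 + 1 = 17  → 17 < 39, loop
  ADD #18: R2 = 17 + 1 = 18  → 18 < 39, loop
  ADD #19: R2 = 18 + 1 = 19  → 19 < 39, loop
  ADD #20: R2 = 19 + 1 = 20  → 20 < 39, loop
  ADD #21: R2 = 20 + 1 = 21  → 21 < 39, loop
  ADD #22: R2 = 21 + 1 = 22  → 22 < 39, loop
  ADD #23: R2 = 22 + 1 = 23  → 23 < 39, loop
  ADD #24: R2 = 23 + 1 = 24  → 24 < 39, loop
  ADD #25: R2 = 24 + 1 = 25  → 25 < 39, loop
  ADD #26: R2 = 25 + 1 = 26  → 26 < 39, loop
  ADD #27: R2 = 26 + 1 = 27  → 27 < 39, loop
  ADD #28: R2 = 27 + 1 = 28  → 28 < 39, loop
  ADD #29: R2 = 28 + 1 = 29  → 29 < 39, loop
  ADD #30: R2 = 29 + 1 = 30  → 30 < 39, loop
  ADD #31: R2 = 30 + 1 = 31  → 31 < 39, loop
  ADD #32: R2 = 31 + 1 = 32  → 32 < 39, loop
  ADD #33: R2 = 32 + 1 = 33  → 33 < 39, loop
  ADD #34: R2 = 33 + 1 = 34  → 34 < 39, loop
  ADD #35: R2 = 34 + 1 = 35  → 35 < 39, loop
  ADD #36: R2 = 35 + 1 = 36  → 36 < 39, loop
  ADD #37: R2 = 36 + 1 = 37  → 37 < 39, loop
  ADD #38: R2 = 37 + 1 = 38  → 38 < 39, loop
  ADD #39: R2 = 38 + 1 = 39  → 39 >= 39, exit
Total ADD instructions: 39

39


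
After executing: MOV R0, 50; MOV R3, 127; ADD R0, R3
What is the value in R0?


Register state trace:
  MOV R0, 50  → R0 = 50
  MOV R3, 127  → R3 = 127
  ADD R0, R3  → R0 = 50 + 127 = 177
Final: R0 = 177

177


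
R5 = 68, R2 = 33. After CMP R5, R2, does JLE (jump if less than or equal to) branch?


Trace:
  R5 = 68, R2 = 33
  CMP R5, R2  → compares 68 vs 33
  JLE checks: is 68 less than or equal to 33?
  68 > 33, so condition is false
Branch taken: No

No


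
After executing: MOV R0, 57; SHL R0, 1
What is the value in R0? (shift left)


Register state trace:
  MOV R0, 57  → R0 = 57
  SHL R0, 1  → R0 = 57 << 1 = 57 * 2^1 = 114
Final: R0 = 114

114


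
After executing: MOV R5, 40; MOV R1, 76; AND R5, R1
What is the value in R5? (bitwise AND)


Register state trace:
  MOV R5, 40  → R5 = 40 (0b00101000)
  MOV R1, 76  → R1 = 76 (0b01001100)
  AND R5, R1  → R5 = 40 AND 76 = 8 (0b00001000)
Final: R5 = 8

8


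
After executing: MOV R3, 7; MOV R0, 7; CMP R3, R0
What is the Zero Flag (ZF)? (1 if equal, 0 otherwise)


Register state trace:
  MOV R3, 7  → R3 = 7
  MOV R0, 7  → R0 = 7
  CMP R3, R0  → computes 7 - 7 = 0
  Result is zero, so values are equal
ZF = 1

1


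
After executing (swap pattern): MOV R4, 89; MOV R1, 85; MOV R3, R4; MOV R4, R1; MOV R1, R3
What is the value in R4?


Register state trace (swap pattern):
  MOV R4, 89  → R4 = 89
  MOV R1, 85  → R1 = 85
  MOV R3, R4  → R3 = 89  (save R4)
  MOV R4, R1  → R4 = 85  (R4 gets R1's value)
  MOV R1, R3  → R1 = 89  (R1 gets saved value)
Final: R4 = 85

85


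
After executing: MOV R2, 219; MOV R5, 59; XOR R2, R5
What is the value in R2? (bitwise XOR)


Register state trace:
  MOV R2, 219  → R2 = 219 (0b11011011)
  MOV R5, 59  → R5 = 59 (0b00111011)
  XOR R2, R5  → R2 = 219 XOR 59 = 224 (0b11100000)
Final: R2 = 224

224


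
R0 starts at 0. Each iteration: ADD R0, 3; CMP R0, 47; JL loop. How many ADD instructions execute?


Loop trace (R0 starts at 0, target 47, step 3):
  ADD #1: R0 = 0 + 3 = 3  → 3 < 47, loop
  ADD #2: R0 = 3 + 3 = 6  → 6 < 47, loop
  ADD #3: R0 = 6 + 3 = 9  → 9 < 47, loop
  ADD #4: R0 = 9 + 3 = 12  → 12 < 47, loop
  ADD #5: R0 = 12 + 3 = 15  → 15 < 47, loop
  ADD #6: R0 = 15 + 3 = 18  → 18 < 47, loop
  ADD #7: R0 = 18 + 3 = 21  → 21 < 47, loop
  ADD #8: R0 = 21 + 3 = 24  → 24 < 47, loop
  ADD #9: R0 = 24 + 3 = 27  → 27 < 47, loop
  ADD #10: R0 = 27 + 3 = 30  → 30 < 47, loop
  ADD #11: R0 = 30 + 3 = 33  → 33 < 47, loop
  ADD #12: R0 = 33 + 3 = 36  → 36 < 47, loop
  ADD #13: R0 = 36 + 3 = 39  → 39 < 47, loop
  ADD #14: R0 = 39 + 3 = 42  → 42 < 47, loop
  ADD #15: R0 = 42 + 3 = 45  → 45 < 47, loop
  ADD #16: R0 = 45 + 3 = 48  → 48 >= 47, exit
Total ADD instructions: 16

16


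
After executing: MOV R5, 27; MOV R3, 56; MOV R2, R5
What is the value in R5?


Register state trace:
  MOV R5, 27  → R5 = 27
  MOV R3, 56  → R3 = 56
  MOV R2, R5  → R2 = 27
Final: R5 = 27

27


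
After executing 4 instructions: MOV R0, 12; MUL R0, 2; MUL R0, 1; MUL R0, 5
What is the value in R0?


Register state trace:
  MOV R0, 12  → R0 = 12
  MUL R0, 2  → R0 = 12 * 2 = 24
  MUL R0, 1  → R0 = 24 * 1 = 24
  MUL R0, 5  → R0 = 24 * 5 = 120
Final: R0 = 120

120


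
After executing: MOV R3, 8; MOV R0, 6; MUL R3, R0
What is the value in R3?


Register state trace:
  MOV R3, 8  → R3 = 8
  MOV R0, 6  → R0 = 6
  MUL R3, R0  → R3 = 8 * 6 = 48
Final: R3 = 48

48


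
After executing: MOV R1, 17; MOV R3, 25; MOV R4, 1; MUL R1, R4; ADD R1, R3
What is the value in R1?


Register state trace:
  MOV R1, 17  → R1 = 17
  MOV R3, 25  → R3 = 25
  MOV R4, 1  → R4 = 1
  MUL R1, R4  → R1 = 17 * 1 = 17
  ADD R1, R3  → R1 = 17 + 25 = 42
Final: R1 = 42

42


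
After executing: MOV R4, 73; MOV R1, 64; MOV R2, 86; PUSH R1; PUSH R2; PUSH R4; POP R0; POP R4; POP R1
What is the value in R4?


Stack trace (top is rightmost):
  MOV R4, 73  → R4 = 73
  MOV R1, 64  → R1 = 64
  MOV R2, 86  → R2 = 86
  PUSH R1  → stack: [64]
  PUSH R2  → stack: [64, 86]
  PUSH R4  → stack: [64, 86, 73]
  POP R0  → R0 = 73, stack: [64, 86]
  POP R4  → R4 = 86, stack: [64]
  POP R1  → R1 = 64, stack: []
Final: R4 = 86

86


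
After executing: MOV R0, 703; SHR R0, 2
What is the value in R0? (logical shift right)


Register state trace:
  MOV R0, 703  → R0 = 703
  SHR R0, 2  → R0 = 703 >> 2 = 703 // 2^2 = 175
Final: R0 = 175

175


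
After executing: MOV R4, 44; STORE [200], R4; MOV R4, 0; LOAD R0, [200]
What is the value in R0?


Register and memory trace:
  MOV R4, 44  → R4 = 44
  STORE [200], R4  → mem[200] = 44
  MOV R4, 0  → R4 = 0
  LOAD R0, [200]  → R0 = mem[200] = 44
Final: R0 = 44

44


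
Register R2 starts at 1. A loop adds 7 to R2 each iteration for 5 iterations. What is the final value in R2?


Starting value: R2 = 1
  Iter 1: R2 = 1 + 7 = 8
  Iter 2: R2 = 8 + 7 = 15
  Iter 3: R2 = 15 + 7 = 22
  Iter 4: R2 = 22 + 7 = 29
  Iter 5: R2 = 29 + 7 = 36
Final: R2 = 36

36


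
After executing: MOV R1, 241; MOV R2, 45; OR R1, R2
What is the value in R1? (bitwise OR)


Register state trace:
  MOV R1, 241  → R1 = 241 (0b11110001)
  MOV R2, 45  → R2 = 45 (0b00101101)
  OR R1, R2   → R1 = 241 OR 45 = 253 (0b11111101)
Final: R1 = 253

253


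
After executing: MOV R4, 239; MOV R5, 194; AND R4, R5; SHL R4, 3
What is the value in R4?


Register state trace:
  MOV R4, 239  → R4 = 239 (0b11101111)
  MOV R5, 194  → R5 = 194 (0b11000010)
  AND R4, R5  → R4 = 239 AND 194 = 194 (0b11000010)
  SHL R4, 3  → R4 = 194 << 3 = 1552
Final: R4 = 1552

1552


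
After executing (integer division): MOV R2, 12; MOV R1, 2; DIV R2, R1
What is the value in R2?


Register state trace:
  MOV R2, 12  → R2 = 12
  MOV R1, 2  → R1 = 2
  DIV R2, R1  → R2 = 12 // 2 = 6
Final: R2 = 6

6


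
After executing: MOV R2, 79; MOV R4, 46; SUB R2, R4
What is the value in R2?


Register state trace:
  MOV R2, 79  → R2 = 79
  MOV R4, 46  → R4 = 46
  SUB R2, R4  → R2 = 79 - 46 = 33
Final: R2 = 33

33


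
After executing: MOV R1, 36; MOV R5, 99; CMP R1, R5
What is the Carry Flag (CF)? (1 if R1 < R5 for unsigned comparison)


Register state trace:
  MOV R1, 36  → R1 = 36
  MOV R5, 99  → R5 = 99
  CMP R1, R5  → unsigned 36 - 99: borrow occurs
  36 < 99, so CF = 1
CF = 1

1


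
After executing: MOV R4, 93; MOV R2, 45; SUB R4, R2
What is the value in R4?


Register state trace:
  MOV R4, 93  → R4 = 93
  MOV R2, 45  → R2 = 45
  SUB R4, R2  → R4 = 93 - 45 = 48
Final: R4 = 48

48


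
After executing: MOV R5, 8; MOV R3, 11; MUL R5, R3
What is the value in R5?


Register state trace:
  MOV R5, 8  → R5 = 8
  MOV R3, 11  → R3 = 11
  MUL R5, R3  → R5 = 8 * 11 = 88
Final: R5 = 88

88


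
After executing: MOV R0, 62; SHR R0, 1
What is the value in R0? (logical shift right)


Register state trace:
  MOV R0, 62  → R0 = 62
  SHR R0, 1  → R0 = 62 >> 1 = 62 // 2^1 = 31
Final: R0 = 31

31


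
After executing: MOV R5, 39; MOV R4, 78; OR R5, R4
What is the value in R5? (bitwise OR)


Register state trace:
  MOV R5, 39  → R5 = 39 (0b00100111)
  MOV R4, 78  → R4 = 78 (0b01001110)
  OR R5, R4   → R5 = 39 OR 78 = 111 (0b01101111)
Final: R5 = 111

111


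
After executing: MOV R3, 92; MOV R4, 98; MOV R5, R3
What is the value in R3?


Register state trace:
  MOV R3, 92  → R3 = 92
  MOV R4, 98  → R4 = 98
  MOV R5, R3  → R5 = 92
Final: R3 = 92

92


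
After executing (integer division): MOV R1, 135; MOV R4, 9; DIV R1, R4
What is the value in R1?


Register state trace:
  MOV R1, 135  → R1 = 135
  MOV R4, 9  → R4 = 9
  DIV R1, R4  → R1 = 135 // 9 = 15
Final: R1 = 15

15


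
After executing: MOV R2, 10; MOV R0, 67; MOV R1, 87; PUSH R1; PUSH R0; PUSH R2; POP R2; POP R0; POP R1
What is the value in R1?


Stack trace (top is rightmost):
  MOV R2, 10  → R2 = 10
  MOV R0, 67  → R0 = 67
  MOV R1, 87  → R1 = 87
  PUSH R1  → stack: [87]
  PUSH R0  → stack: [87, 67]
  PUSH R2  → stack: [87, 67, 10]
  POP R2  → R2 = 10, stack: [87, 67]
  POP R0  → R0 = 67, stack: [87]
  POP R1  → R1 = 87, stack: []
Final: R1 = 87

87


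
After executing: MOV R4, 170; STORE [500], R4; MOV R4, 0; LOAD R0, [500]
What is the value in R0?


Register and memory trace:
  MOV R4, 170  → R4 = 170
  STORE [500], R4  → mem[500] = 170
  MOV R4, 0  → R4 = 0
  LOAD R0, [500]  → R0 = mem[500] = 170
Final: R0 = 170

170


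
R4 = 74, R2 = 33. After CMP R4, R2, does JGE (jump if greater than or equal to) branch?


Trace:
  R4 = 74, R2 = 33
  CMP R4, R2  → compares 74 vs 33
  JGE checks: is 74 greater than or equal to 33?
  74 > 33, so condition is true
Branch taken: Yes

Yes


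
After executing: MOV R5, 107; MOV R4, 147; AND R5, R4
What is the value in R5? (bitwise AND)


Register state trace:
  MOV R5, 107  → R5 = 107 (0b01101011)
  MOV R4, 147  → R4 = 147 (0b10010011)
  AND R5, R4  → R5 = 107 AND 147 = 3 (0b00000011)
Final: R5 = 3

3


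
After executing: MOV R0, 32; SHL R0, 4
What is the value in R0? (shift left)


Register state trace:
  MOV R0, 32  → R0 = 32
  SHL R0, 4  → R0 = 32 << 4 = 32 * 2^4 = 512
Final: R0 = 512

512


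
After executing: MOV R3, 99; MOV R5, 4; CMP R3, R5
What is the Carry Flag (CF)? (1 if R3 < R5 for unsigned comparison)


Register state trace:
  MOV R3, 99  → R3 = 99
  MOV R5, 4  → R5 = 4
  CMP R3, R5  → unsigned 99 - 4: no borrow
  99 >= 4, so CF = 0
CF = 0

0


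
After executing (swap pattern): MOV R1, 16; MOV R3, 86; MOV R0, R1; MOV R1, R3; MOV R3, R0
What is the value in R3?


Register state trace (swap pattern):
  MOV R1, 16  → R1 = 16
  MOV R3, 86  → R3 = 86
  MOV R0, R1  → R0 = 16  (save R1)
  MOV R1, R3  → R1 = 86  (R1 gets R3's value)
  MOV R3, R0  → R3 = 16  (R3 gets saved value)
Final: R3 = 16

16


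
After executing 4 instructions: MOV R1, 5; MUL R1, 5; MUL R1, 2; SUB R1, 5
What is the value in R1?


Register state trace:
  MOV R1, 5  → R1 = 5
  MUL R1, 5  → R1 = 5 * 5 = 25
  MUL R1, 2  → R1 = 25 * 2 = 50
  SUB R1, 5  → R1 = 50 - 5 = 45
Final: R1 = 45

45


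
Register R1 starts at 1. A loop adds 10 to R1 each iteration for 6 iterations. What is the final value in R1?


Starting value: R1 = 1
  Iter 1: R1 = 1 + 10 = 11
  Iter 2: R1 = 11 + 10 = 21
  Iter 3: R1 = 21 + 10 = 31
  Iter 4: R1 = 31 + 10 = 41
  Iter 5: R1 = 41 + 10 = 51
  Iter 6: R1 = 51 + 10 = 61
Final: R1 = 61

61


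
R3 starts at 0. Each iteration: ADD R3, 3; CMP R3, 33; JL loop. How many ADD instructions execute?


Loop trace (R3 starts at 0, target 33, step 3):
  ADD #1: R3 = 0 + 3 = 3  → 3 < 33, loop
  ADD #2: R3 = 3 + 3 = 6  → 6 < 33, loop
  ADD #3: R3 = 6 + 3 = 9  → 9 < 33, loop
  ADD #4: R3 = 9 + 3 = 12  → 12 < 33, loop
  ADD #5: R3 = 12 + 3 = 15  → 15 < 33, loop
  ADD #6: R3 = 15 + 3 = 18  → 18 < 33, loop
  ADD #7: R3 = 18 + 3 = 21  → 21 < 33, loop
  ADD #8: R3 = 21 + 3 = 24  → 24 < 33, loop
  ADD #9: R3 = 24 + 3 = 27  → 27 < 33, loop
  ADD #10: R3 = 27 + 3 = 30  → 30 < 33, loop
  ADD #11: R3 = 30 + 3 = 33  → 33 >= 33, exit
Total ADD instructions: 11

11


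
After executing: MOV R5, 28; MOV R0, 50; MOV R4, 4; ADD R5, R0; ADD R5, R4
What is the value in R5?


Register state trace:
  MOV R5, 28  → R5 = 28
  MOV R0, 50  → R0 = 50
  MOV R4, 4  → R4 = 4
  ADD R5, R0  → R5 = 28 + 50 = 78
  ADD R5, R4  → R5 = 78 + 4 = 82
Final: R5 = 82

82


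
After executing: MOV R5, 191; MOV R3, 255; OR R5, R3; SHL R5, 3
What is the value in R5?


Register state trace:
  MOV R5, 191  → R5 = 191 (0b10111111)
  MOV R3, 255  → R3 = 255 (0b11111111)
  OR R5, R3  → R5 = 191 OR 255 = 255 (0b11111111)
  SHL R5, 3  → R5 = 255 << 3 = 2040
Final: R5 = 2040

2040


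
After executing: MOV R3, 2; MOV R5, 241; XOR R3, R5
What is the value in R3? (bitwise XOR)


Register state trace:
  MOV R3, 2  → R3 = 2 (0b00000010)
  MOV R5, 241  → R5 = 241 (0b11110001)
  XOR R3, R5  → R3 = 2 XOR 241 = 243 (0b11110011)
Final: R3 = 243

243


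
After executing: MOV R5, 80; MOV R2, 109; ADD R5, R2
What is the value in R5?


Register state trace:
  MOV R5, 80  → R5 = 80
  MOV R2, 109  → R2 = 109
  ADD R5, R2  → R5 = 80 + 109 = 189
Final: R5 = 189

189


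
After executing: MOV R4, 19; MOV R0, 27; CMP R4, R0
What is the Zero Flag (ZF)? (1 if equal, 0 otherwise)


Register state trace:
  MOV R4, 19  → R4 = 19
  MOV R0, 27  → R0 = 27
  CMP R4, R0  → computes 19 - 27 = -8
  Result is nonzero, so values are not equal
ZF = 0

0


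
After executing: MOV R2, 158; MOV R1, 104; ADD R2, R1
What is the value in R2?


Register state trace:
  MOV R2, 158  → R2 = 158
  MOV R1, 104  → R1 = 104
  ADD R2, R1  → R2 = 158 + 104 = 262
Final: R2 = 262

262


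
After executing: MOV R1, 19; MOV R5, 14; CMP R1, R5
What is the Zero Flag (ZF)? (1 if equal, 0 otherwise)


Register state trace:
  MOV R1, 19  → R1 = 19
  MOV R5, 14  → R5 = 14
  CMP R1, R5  → computes 19 - 14 = 5
  Result is nonzero, so values are not equal
ZF = 0

0


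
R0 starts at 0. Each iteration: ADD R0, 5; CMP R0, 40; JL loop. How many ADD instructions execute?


Loop trace (R0 starts at 0, target 40, step 5):
  ADD #1: R0 = 0 + 5 = 5  → 5 < 40, loop
  ADD #2: R0 = 5 + 5 = 10  → 10 < 40, loop
  ADD #3: R0 = 10 + 5 = 15  → 15 < 40, loop
  ADD #4: R0 = 15 + 5 = 20  → 20 < 40, loop
  ADD #5: R0 = 20 + 5 = 25  → 25 < 40, loop
  ADD #6: R0 = 25 + 5 = 30  → 30 < 40, loop
  ADD #7: R0 = 30 + 5 = 35  → 35 < 40, loop
  ADD #8: R0 = 35 + 5 = 40  → 40 >= 40, exit
Total ADD instructions: 8

8


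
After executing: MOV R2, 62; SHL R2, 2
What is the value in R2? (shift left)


Register state trace:
  MOV R2, 62  → R2 = 62
  SHL R2, 2  → R2 = 62 << 2 = 62 * 2^2 = 248
Final: R2 = 248

248


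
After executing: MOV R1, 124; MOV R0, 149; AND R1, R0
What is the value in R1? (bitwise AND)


Register state trace:
  MOV R1, 124  → R1 = 124 (0b01111100)
  MOV R0, 149  → R0 = 149 (0b10010101)
  AND R1, R0  → R1 = 124 AND 149 = 20 (0b00010100)
Final: R1 = 20

20


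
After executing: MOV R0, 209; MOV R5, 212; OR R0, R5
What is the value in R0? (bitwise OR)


Register state trace:
  MOV R0, 209  → R0 = 209 (0b11010001)
  MOV R5, 212  → R5 = 212 (0b11010100)
  OR R0, R5   → R0 = 209 OR 212 = 213 (0b11010101)
Final: R0 = 213

213


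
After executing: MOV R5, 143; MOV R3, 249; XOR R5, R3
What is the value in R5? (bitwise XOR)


Register state trace:
  MOV R5, 143  → R5 = 143 (0b10001111)
  MOV R3, 249  → R3 = 249 (0b11111001)
  XOR R5, R3  → R5 = 143 XOR 249 = 118 (0b01110110)
Final: R5 = 118

118


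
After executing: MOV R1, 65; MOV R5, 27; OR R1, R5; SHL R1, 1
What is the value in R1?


Register state trace:
  MOV R1, 65  → R1 = 65 (0b01000001)
  MOV R5, 27  → R5 = 27 (0b00011011)
  OR R1, R5  → R1 = 65 OR 27 = 91 (0b01011011)
  SHL R1, 1  → R1 = 91 << 1 = 182
Final: R1 = 182

182


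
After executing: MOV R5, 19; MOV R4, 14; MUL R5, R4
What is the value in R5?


Register state trace:
  MOV R5, 19  → R5 = 19
  MOV R4, 14  → R4 = 14
  MUL R5, R4  → R5 = 19 * 14 = 266
Final: R5 = 266

266


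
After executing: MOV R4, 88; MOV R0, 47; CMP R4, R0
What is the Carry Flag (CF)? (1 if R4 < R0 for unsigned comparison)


Register state trace:
  MOV R4, 88  → R4 = 88
  MOV R0, 47  → R0 = 47
  CMP R4, R0  → unsigned 88 - 47: no borrow
  88 >= 47, so CF = 0
CF = 0

0


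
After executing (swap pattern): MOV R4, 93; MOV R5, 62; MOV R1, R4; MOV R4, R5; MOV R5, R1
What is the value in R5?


Register state trace (swap pattern):
  MOV R4, 93  → R4 = 93
  MOV R5, 62  → R5 = 62
  MOV R1, R4  → R1 = 93  (save R4)
  MOV R4, R5  → R4 = 62  (R4 gets R5's value)
  MOV R5, R1  → R5 = 93  (R5 gets saved value)
Final: R5 = 93

93


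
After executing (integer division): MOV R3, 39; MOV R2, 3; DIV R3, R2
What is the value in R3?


Register state trace:
  MOV R3, 39  → R3 = 39
  MOV R2, 3  → R2 = 3
  DIV R3, R2  → R3 = 39 // 3 = 13
Final: R3 = 13

13


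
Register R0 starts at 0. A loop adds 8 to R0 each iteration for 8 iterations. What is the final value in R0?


Starting value: R0 = 0
  Iter 1: R0 = 0 + 8 = 8
  Iter 2: R0 = 8 + 8 = 16
  Iter 3: R0 = 16 + 8 = 24
  Iter 4: R0 = 24 + 8 = 32
  Iter 5: R0 = 32 + 8 = 40
  Iter 6: R0 = 40 + 8 = 48
  Iter 7: R0 = 48 + 8 = 56
  Iter 8: R0 = 56 + 8 = 64
Final: R0 = 64

64


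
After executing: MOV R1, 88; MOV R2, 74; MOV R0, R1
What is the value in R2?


Register state trace:
  MOV R1, 88  → R1 = 88
  MOV R2, 74  → R2 = 74
  MOV R0, R1  → R0 = 88
Final: R2 = 74

74


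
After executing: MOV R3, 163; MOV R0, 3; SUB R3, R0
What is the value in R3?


Register state trace:
  MOV R3, 163  → R3 = 163
  MOV R0, 3  → R0 = 3
  SUB R3, R0  → R3 = 163 - 3 = 160
Final: R3 = 160

160


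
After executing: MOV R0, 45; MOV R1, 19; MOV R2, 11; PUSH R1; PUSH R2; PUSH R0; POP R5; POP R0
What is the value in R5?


Stack trace (top is rightmost):
  MOV R0, 45  → R0 = 45
  MOV R1, 19  → R1 = 19
  MOV R2, 11  → R2 = 11
  PUSH R1  → stack: [19]
  PUSH R2  → stack: [19, 11]
  PUSH R0  → stack: [19, 11, 45]
  POP R5  → R5 = 45, stack: [19, 11]
  POP R0  → R0 = 11, stack: [19]
Final: R5 = 45

45


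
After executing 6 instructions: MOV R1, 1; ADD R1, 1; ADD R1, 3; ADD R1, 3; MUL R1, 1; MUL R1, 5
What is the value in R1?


Register state trace:
  MOV R1, 1  → R1 = 1
  ADD R1, 1  → R1 = 1 + 1 = 2
  ADD R1, 3  → R1 = 2 + 3 = 5
  ADD R1, 3  → R1 = 5 + 3 = 8
  MUL R1, 1  → R1 = 8 * 1 = 8
  MUL R1, 5  → R1 = 8 * 5 = 40
Final: R1 = 40

40


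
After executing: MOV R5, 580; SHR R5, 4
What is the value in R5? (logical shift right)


Register state trace:
  MOV R5, 580  → R5 = 580
  SHR R5, 4  → R5 = 580 >> 4 = 580 // 2^4 = 36
Final: R5 = 36

36


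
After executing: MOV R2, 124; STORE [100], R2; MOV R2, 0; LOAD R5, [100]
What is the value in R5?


Register and memory trace:
  MOV R2, 124  → R2 = 124
  STORE [100], R2  → mem[100] = 124
  MOV R2, 0  → R2 = 0
  LOAD R5, [100]  → R5 = mem[100] = 124
Final: R5 = 124

124


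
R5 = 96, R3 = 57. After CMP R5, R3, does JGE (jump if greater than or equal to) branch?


Trace:
  R5 = 96, R3 = 57
  CMP R5, R3  → compares 96 vs 57
  JGE checks: is 96 greater than or equal to 57?
  96 > 57, so condition is true
Branch taken: Yes

Yes


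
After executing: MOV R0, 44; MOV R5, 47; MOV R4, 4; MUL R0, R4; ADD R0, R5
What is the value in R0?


Register state trace:
  MOV R0, 44  → R0 = 44
  MOV R5, 47  → R5 = 47
  MOV R4, 4  → R4 = 4
  MUL R0, R4  → R0 = 44 * 4 = 176
  ADD R0, R5  → R0 = 176 + 47 = 223
Final: R0 = 223

223


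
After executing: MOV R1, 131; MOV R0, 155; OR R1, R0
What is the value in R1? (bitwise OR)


Register state trace:
  MOV R1, 131  → R1 = 131 (0b10000011)
  MOV R0, 155  → R0 = 155 (0b10011011)
  OR R1, R0   → R1 = 131 OR 155 = 155 (0b10011011)
Final: R1 = 155

155


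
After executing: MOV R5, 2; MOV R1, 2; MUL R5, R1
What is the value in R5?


Register state trace:
  MOV R5, 2  → R5 = 2
  MOV R1, 2  → R1 = 2
  MUL R5, R1  → R5 = 2 * 2 = 4
Final: R5 = 4

4


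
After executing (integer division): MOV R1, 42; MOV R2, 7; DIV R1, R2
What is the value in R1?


Register state trace:
  MOV R1, 42  → R1 = 42
  MOV R2, 7  → R2 = 7
  DIV R1, R2  → R1 = 42 // 7 = 6
Final: R1 = 6

6


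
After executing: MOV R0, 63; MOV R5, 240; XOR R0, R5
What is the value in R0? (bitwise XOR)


Register state trace:
  MOV R0, 63  → R0 = 63 (0b00111111)
  MOV R5, 240  → R5 = 240 (0b11110000)
  XOR R0, R5  → R0 = 63 XOR 240 = 207 (0b11001111)
Final: R0 = 207

207


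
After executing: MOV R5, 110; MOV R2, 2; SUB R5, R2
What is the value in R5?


Register state trace:
  MOV R5, 110  → R5 = 110
  MOV R2, 2  → R2 = 2
  SUB R5, R2  → R5 = 110 - 2 = 108
Final: R5 = 108

108


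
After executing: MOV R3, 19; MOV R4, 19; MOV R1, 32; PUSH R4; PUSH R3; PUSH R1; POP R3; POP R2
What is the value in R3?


Stack trace (top is rightmost):
  MOV R3, 19  → R3 = 19
  MOV R4, 19  → R4 = 19
  MOV R1, 32  → R1 = 32
  PUSH R4  → stack: [19]
  PUSH R3  → stack: [19, 19]
  PUSH R1  → stack: [19, 19, 32]
  POP R3  → R3 = 32, stack: [19, 19]
  POP R2  → R2 = 19, stack: [19]
Final: R3 = 32

32


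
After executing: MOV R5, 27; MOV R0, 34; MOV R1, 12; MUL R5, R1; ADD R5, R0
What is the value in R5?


Register state trace:
  MOV R5, 27  → R5 = 27
  MOV R0, 34  → R0 = 34
  MOV R1, 12  → R1 = 12
  MUL R5, R1  → R5 = 27 * 12 = 324
  ADD R5, R0  → R5 = 324 + 34 = 358
Final: R5 = 358

358


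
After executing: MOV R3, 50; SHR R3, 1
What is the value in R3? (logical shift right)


Register state trace:
  MOV R3, 50  → R3 = 50
  SHR R3, 1  → R3 = 50 >> 1 = 50 // 2^1 = 25
Final: R3 = 25

25


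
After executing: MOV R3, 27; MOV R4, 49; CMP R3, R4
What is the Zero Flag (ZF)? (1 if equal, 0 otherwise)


Register state trace:
  MOV R3, 27  → R3 = 27
  MOV R4, 49  → R4 = 49
  CMP R3, R4  → computes 27 - 49 = -22
  Result is nonzero, so values are not equal
ZF = 0

0


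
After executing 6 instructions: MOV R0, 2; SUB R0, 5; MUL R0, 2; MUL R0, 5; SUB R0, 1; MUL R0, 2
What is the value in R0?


Register state trace:
  MOV R0, 2  → R0 = 2
  SUB R0, 5  → R0 = 2 - 5 = -3
  MUL R0, 2  → R0 = -3 * 2 = -6
  MUL R0, 5  → R0 = -6 * 5 = -30
  SUB R0, 1  → R0 = -30 - 1 = -31
  MUL R0, 2  → R0 = -31 * 2 = -62
Final: R0 = -62

-62


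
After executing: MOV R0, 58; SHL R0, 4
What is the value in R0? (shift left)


Register state trace:
  MOV R0, 58  → R0 = 58
  SHL R0, 4  → R0 = 58 << 4 = 58 * 2^4 = 928
Final: R0 = 928

928


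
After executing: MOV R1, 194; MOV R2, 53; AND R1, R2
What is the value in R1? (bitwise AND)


Register state trace:
  MOV R1, 194  → R1 = 194 (0b11000010)
  MOV R2, 53  → R2 = 53 (0b00110101)
  AND R1, R2  → R1 = 194 AND 53 = 0 (0b00000000)
Final: R1 = 0

0


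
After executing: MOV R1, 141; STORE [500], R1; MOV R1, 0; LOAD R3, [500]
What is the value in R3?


Register and memory trace:
  MOV R1, 141  → R1 = 141
  STORE [500], R1  → mem[500] = 141
  MOV R1, 0  → R1 = 0
  LOAD R3, [500]  → R3 = mem[500] = 141
Final: R3 = 141

141


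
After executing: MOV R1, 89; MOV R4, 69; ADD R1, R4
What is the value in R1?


Register state trace:
  MOV R1, 89  → R1 = 89
  MOV R4, 69  → R4 = 69
  ADD R1, R4  → R1 = 89 + 69 = 158
Final: R1 = 158

158


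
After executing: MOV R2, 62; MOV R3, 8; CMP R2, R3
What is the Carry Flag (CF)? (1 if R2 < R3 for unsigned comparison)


Register state trace:
  MOV R2, 62  → R2 = 62
  MOV R3, 8  → R3 = 8
  CMP R2, R3  → unsigned 62 - 8: no borrow
  62 >= 8, so CF = 0
CF = 0

0


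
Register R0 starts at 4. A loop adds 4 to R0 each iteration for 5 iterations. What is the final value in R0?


Starting value: R0 = 4
  Iter 1: R0 = 4 + 4 = 8
  Iter 2: R0 = 8 + 4 = 12
  Iter 3: R0 = 12 + 4 = 16
  Iter 4: R0 = 16 + 4 = 20
  Iter 5: R0 = 20 + 4 = 24
Final: R0 = 24

24


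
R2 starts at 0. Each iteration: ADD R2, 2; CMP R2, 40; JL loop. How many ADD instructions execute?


Loop trace (R2 starts at 0, target 40, step 2):
  ADD #1: R2 = 0 + 2 = 2  → 2 < 40, loop
  ADD #2: R2 = 2 + 2 = 4  → 4 < 40, loop
  ADD #3: R2 = 4 + 2 = 6  → 6 < 40, loop
  ADD #4: R2 = 6 + 2 = 8  → 8 < 40, loop
  ADD #5: R2 = 8 + 2 = 10  → 10 < 40, loop
  ADD #6: R2 = 10 + 2 = 12  → 12 < 40, loop
  ADD #7: R2 = 12 + 2 = 14  → 14 < 40, loop
  ADD #8: R2 = 14 + 2 = 16  → 16 < 40, loop
  ADD #9: R2 = 16 + 2 = 18  → 18 < 40, loop
  ADD #10: R2 = 18 + 2 = 20  → 20 < 40, loop
  ADD #11: R2 = 20 + 2 = 22  → 22 < 40, loop
  ADD #12: R2 = 22 + 2 = 24  → 24 < 40, loop
  ADD #13: R2 = 24 + 2 = 26  → 26 < 40, loop
  ADD #14: R2 = 26 + 2 = 28  → 28 < 40, loop
  ADD #15: R2 = 28 + 2 = 30  → 30 < 40, loop
  ADD #16: R2 = 30 + 2 = 32  → 32 < 40, loop
  ADD #17: R2 = 32 + 2 = 34  → 34 < 40, loop
  ADD #18: R2 = 34 + 2 = 36  → 36 < 40, loop
  ADD #19: R2 = 36 + 2 = 38  → 38 < 40, loop
  ADD #20: R2 = 38 + 2 = 40  → 40 >= 40, exit
Total ADD instructions: 20

20


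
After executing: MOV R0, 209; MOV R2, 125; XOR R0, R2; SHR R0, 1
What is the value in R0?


Register state trace:
  MOV R0, 209  → R0 = 209 (0b11010001)
  MOV R2, 125  → R2 = 125 (0b01111101)
  XOR R0, R2  → R0 = 209 XOR 125 = 172 (0b10101100)
  SHR R0, 1  → R0 = 172 >> 1 = 86
Final: R0 = 86

86


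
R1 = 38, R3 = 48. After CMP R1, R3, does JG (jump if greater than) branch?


Trace:
  R1 = 38, R3 = 48
  CMP R1, R3  → compares 38 vs 48
  JG checks: is 38 greater than 48?
  38 < 48, so condition is false
Branch taken: No

No


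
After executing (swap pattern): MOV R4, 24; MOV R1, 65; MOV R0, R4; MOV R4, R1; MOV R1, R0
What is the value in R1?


Register state trace (swap pattern):
  MOV R4, 24  → R4 = 24
  MOV R1, 65  → R1 = 65
  MOV R0, R4  → R0 = 24  (save R4)
  MOV R4, R1  → R4 = 65  (R4 gets R1's value)
  MOV R1, R0  → R1 = 24  (R1 gets saved value)
Final: R1 = 24

24


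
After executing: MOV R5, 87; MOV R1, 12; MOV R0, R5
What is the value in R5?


Register state trace:
  MOV R5, 87  → R5 = 87
  MOV R1, 12  → R1 = 12
  MOV R0, R5  → R0 = 87
Final: R5 = 87

87


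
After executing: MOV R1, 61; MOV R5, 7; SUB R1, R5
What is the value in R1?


Register state trace:
  MOV R1, 61  → R1 = 61
  MOV R5, 7  → R5 = 7
  SUB R1, R5  → R1 = 61 - 7 = 54
Final: R1 = 54

54


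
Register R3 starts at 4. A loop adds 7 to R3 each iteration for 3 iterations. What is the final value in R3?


Starting value: R3 = 4
  Iter 1: R3 = 4 + 7 = 11
  Iter 2: R3 = 11 + 7 = 18
  Iter 3: R3 = 18 + 7 = 25
Final: R3 = 25

25


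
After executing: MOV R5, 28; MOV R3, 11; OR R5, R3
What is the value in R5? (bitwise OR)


Register state trace:
  MOV R5, 28  → R5 = 28 (0b00011100)
  MOV R3, 11  → R3 = 11 (0b00001011)
  OR R5, R3   → R5 = 28 OR 11 = 31 (0b00011111)
Final: R5 = 31

31


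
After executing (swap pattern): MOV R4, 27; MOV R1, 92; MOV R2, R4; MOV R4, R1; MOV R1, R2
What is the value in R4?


Register state trace (swap pattern):
  MOV R4, 27  → R4 = 27
  MOV R1, 92  → R1 = 92
  MOV R2, R4  → R2 = 27  (save R4)
  MOV R4, R1  → R4 = 92  (R4 gets R1's value)
  MOV R1, R2  → R1 = 27  (R1 gets saved value)
Final: R4 = 92

92


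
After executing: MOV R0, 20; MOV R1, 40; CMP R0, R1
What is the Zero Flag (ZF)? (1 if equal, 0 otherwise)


Register state trace:
  MOV R0, 20  → R0 = 20
  MOV R1, 40  → R1 = 40
  CMP R0, R1  → computes 20 - 40 = -20
  Result is nonzero, so values are not equal
ZF = 0

0


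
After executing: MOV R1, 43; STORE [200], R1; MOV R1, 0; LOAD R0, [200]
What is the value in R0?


Register and memory trace:
  MOV R1, 43  → R1 = 43
  STORE [200], R1  → mem[200] = 43
  MOV R1, 0  → R1 = 0
  LOAD R0, [200]  → R0 = mem[200] = 43
Final: R0 = 43

43


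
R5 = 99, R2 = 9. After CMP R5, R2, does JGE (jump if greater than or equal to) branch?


Trace:
  R5 = 99, R2 = 9
  CMP R5, R2  → compares 99 vs 9
  JGE checks: is 99 greater than or equal to 9?
  99 > 9, so condition is true
Branch taken: Yes

Yes


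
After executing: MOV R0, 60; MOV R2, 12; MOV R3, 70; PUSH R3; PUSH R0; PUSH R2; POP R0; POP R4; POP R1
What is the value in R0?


Stack trace (top is rightmost):
  MOV R0, 60  → R0 = 60
  MOV R2, 12  → R2 = 12
  MOV R3, 70  → R3 = 70
  PUSH R3  → stack: [70]
  PUSH R0  → stack: [70, 60]
  PUSH R2  → stack: [70, 60, 12]
  POP R0  → R0 = 12, stack: [70, 60]
  POP R4  → R4 = 60, stack: [70]
  POP R1  → R1 = 70, stack: []
Final: R0 = 12

12
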